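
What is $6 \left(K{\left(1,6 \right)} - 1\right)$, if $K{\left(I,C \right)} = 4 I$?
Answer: $18$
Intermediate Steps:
$6 \left(K{\left(1,6 \right)} - 1\right) = 6 \left(4 \cdot 1 - 1\right) = 6 \left(4 - 1\right) = 6 \cdot 3 = 18$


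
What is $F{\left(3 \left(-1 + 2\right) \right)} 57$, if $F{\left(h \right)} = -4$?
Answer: $-228$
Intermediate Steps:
$F{\left(3 \left(-1 + 2\right) \right)} 57 = \left(-4\right) 57 = -228$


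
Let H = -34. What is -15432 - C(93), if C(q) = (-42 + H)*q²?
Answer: 641892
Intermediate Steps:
C(q) = -76*q² (C(q) = (-42 - 34)*q² = -76*q²)
-15432 - C(93) = -15432 - (-76)*93² = -15432 - (-76)*8649 = -15432 - 1*(-657324) = -15432 + 657324 = 641892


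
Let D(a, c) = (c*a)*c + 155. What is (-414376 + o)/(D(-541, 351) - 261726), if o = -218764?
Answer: 158285/16728328 ≈ 0.0094621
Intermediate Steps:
D(a, c) = 155 + a*c² (D(a, c) = (a*c)*c + 155 = a*c² + 155 = 155 + a*c²)
(-414376 + o)/(D(-541, 351) - 261726) = (-414376 - 218764)/((155 - 541*351²) - 261726) = -633140/((155 - 541*123201) - 261726) = -633140/((155 - 66651741) - 261726) = -633140/(-66651586 - 261726) = -633140/(-66913312) = -633140*(-1/66913312) = 158285/16728328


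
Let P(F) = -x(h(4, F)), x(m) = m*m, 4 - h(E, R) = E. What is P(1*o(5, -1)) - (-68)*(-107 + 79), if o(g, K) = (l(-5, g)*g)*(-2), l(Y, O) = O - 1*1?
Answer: -1904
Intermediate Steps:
l(Y, O) = -1 + O (l(Y, O) = O - 1 = -1 + O)
h(E, R) = 4 - E
o(g, K) = -2*g*(-1 + g) (o(g, K) = ((-1 + g)*g)*(-2) = (g*(-1 + g))*(-2) = -2*g*(-1 + g))
x(m) = m²
P(F) = 0 (P(F) = -(4 - 1*4)² = -(4 - 4)² = -1*0² = -1*0 = 0)
P(1*o(5, -1)) - (-68)*(-107 + 79) = 0 - (-68)*(-107 + 79) = 0 - (-68)*(-28) = 0 - 1*1904 = 0 - 1904 = -1904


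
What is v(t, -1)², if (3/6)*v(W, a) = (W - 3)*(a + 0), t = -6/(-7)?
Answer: 900/49 ≈ 18.367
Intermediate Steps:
t = 6/7 (t = -6*(-⅐) = 6/7 ≈ 0.85714)
v(W, a) = 2*a*(-3 + W) (v(W, a) = 2*((W - 3)*(a + 0)) = 2*((-3 + W)*a) = 2*(a*(-3 + W)) = 2*a*(-3 + W))
v(t, -1)² = (2*(-1)*(-3 + 6/7))² = (2*(-1)*(-15/7))² = (30/7)² = 900/49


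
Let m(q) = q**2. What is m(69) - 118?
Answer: 4643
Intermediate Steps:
m(69) - 118 = 69**2 - 118 = 4761 - 118 = 4643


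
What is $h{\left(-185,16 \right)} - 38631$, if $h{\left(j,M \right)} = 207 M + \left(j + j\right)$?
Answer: $-35689$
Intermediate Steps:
$h{\left(j,M \right)} = 2 j + 207 M$ ($h{\left(j,M \right)} = 207 M + 2 j = 2 j + 207 M$)
$h{\left(-185,16 \right)} - 38631 = \left(2 \left(-185\right) + 207 \cdot 16\right) - 38631 = \left(-370 + 3312\right) - 38631 = 2942 - 38631 = -35689$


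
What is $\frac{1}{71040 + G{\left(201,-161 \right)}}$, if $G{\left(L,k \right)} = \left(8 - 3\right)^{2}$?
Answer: $\frac{1}{71065} \approx 1.4072 \cdot 10^{-5}$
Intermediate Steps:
$G{\left(L,k \right)} = 25$ ($G{\left(L,k \right)} = 5^{2} = 25$)
$\frac{1}{71040 + G{\left(201,-161 \right)}} = \frac{1}{71040 + 25} = \frac{1}{71065}$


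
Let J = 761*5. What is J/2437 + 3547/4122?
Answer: 24328249/10045314 ≈ 2.4219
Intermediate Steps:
J = 3805
J/2437 + 3547/4122 = 3805/2437 + 3547/4122 = 24328249/10045314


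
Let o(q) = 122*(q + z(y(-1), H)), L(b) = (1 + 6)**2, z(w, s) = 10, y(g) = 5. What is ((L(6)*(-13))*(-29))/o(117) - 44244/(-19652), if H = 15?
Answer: 262136983/76122022 ≈ 3.4436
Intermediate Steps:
L(b) = 49 (L(b) = 7**2 = 49)
o(q) = 1220 + 122*q (o(q) = 122*(q + 10) = 122*(10 + q) = 1220 + 122*q)
((L(6)*(-13))*(-29))/o(117) - 44244/(-19652) = ((49*(-13))*(-29))/(1220 + 122*117) - 44244/(-19652) = (-637*(-29))/(1220 + 14274) - 44244*(-1/19652) = 18473/15494 + 11061/4913 = 262136983/76122022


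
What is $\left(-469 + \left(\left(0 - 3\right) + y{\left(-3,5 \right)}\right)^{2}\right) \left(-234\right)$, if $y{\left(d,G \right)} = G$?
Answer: $108810$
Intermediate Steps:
$\left(-469 + \left(\left(0 - 3\right) + y{\left(-3,5 \right)}\right)^{2}\right) \left(-234\right) = \left(-469 + \left(\left(0 - 3\right) + 5\right)^{2}\right) \left(-234\right) = \left(-469 + \left(-3 + 5\right)^{2}\right) \left(-234\right) = \left(-469 + 2^{2}\right) \left(-234\right) = \left(-469 + 4\right) \left(-234\right) = \left(-465\right) \left(-234\right) = 108810$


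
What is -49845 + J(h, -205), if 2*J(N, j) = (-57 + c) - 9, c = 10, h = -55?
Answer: -49873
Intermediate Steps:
J(N, j) = -28 (J(N, j) = ((-57 + 10) - 9)/2 = (-47 - 9)/2 = (½)*(-56) = -28)
-49845 + J(h, -205) = -49845 - 28 = -49873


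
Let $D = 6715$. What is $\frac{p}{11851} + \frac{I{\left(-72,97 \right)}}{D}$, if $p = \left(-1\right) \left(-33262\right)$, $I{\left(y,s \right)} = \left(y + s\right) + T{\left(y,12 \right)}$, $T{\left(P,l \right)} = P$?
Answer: $\frac{222797333}{79579465} \approx 2.7997$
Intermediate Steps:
$I{\left(y,s \right)} = s + 2 y$ ($I{\left(y,s \right)} = \left(y + s\right) + y = \left(s + y\right) + y = s + 2 y$)
$p = 33262$
$\frac{p}{11851} + \frac{I{\left(-72,97 \right)}}{D} = \frac{33262}{11851} + \frac{97 + 2 \left(-72\right)}{6715} = 33262 \cdot \frac{1}{11851} + \left(97 - 144\right) \frac{1}{6715} = \frac{33262}{11851} - \frac{47}{6715} = \frac{222797333}{79579465}$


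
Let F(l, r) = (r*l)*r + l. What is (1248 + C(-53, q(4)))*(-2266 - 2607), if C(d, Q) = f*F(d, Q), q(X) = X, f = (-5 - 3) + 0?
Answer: -41206088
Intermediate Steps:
f = -8 (f = -8 + 0 = -8)
F(l, r) = l + l*r² (F(l, r) = (l*r)*r + l = l*r² + l = l + l*r²)
C(d, Q) = -8*d*(1 + Q²)
(1248 + C(-53, q(4)))*(-2266 - 2607) = (1248 - 8*(-53)*(1 + 4²))*(-2266 - 2607) = (1248 - 8*(-53)*(1 + 16))*(-4873) = (1248 - 8*(-53)*17)*(-4873) = (1248 + 7208)*(-4873) = 8456*(-4873) = -41206088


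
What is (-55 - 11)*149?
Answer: -9834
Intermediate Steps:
(-55 - 11)*149 = -66*149 = -9834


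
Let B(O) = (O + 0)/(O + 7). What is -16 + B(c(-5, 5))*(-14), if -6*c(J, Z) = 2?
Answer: -153/10 ≈ -15.300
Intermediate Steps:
c(J, Z) = -⅓ (c(J, Z) = -⅙*2 = -⅓)
B(O) = O/(7 + O)
-16 + B(c(-5, 5))*(-14) = -16 - 1/(3*(7 - ⅓))*(-14) = -16 - 1/(3*20/3)*(-14) = -16 - ⅓*3/20*(-14) = -16 - 1/20*(-14) = -16 + 7/10 = -153/10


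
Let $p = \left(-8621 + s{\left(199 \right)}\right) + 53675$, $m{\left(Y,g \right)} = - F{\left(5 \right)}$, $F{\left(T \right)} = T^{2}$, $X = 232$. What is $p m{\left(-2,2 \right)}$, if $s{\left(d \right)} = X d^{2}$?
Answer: $-230812150$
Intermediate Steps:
$s{\left(d \right)} = 232 d^{2}$
$m{\left(Y,g \right)} = -25$ ($m{\left(Y,g \right)} = - 5^{2} = \left(-1\right) 25 = -25$)
$p = 9232486$ ($p = \left(-8621 + 232 \cdot 199^{2}\right) + 53675 = \left(-8621 + 232 \cdot 39601\right) + 53675 = \left(-8621 + 9187432\right) + 53675 = 9178811 + 53675 = 9232486$)
$p m{\left(-2,2 \right)} = 9232486 \left(-25\right) = -230812150$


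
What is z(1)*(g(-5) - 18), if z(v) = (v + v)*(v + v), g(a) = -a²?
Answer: -172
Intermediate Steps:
z(v) = 4*v² (z(v) = (2*v)*(2*v) = 4*v²)
z(1)*(g(-5) - 18) = (4*1²)*(-1*(-5)² - 18) = (4*1)*(-1*25 - 18) = 4*(-25 - 18) = 4*(-43) = -172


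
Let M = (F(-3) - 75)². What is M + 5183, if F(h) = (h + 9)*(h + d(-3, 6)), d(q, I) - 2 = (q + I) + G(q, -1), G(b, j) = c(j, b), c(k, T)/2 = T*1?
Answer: 14984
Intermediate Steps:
c(k, T) = 2*T (c(k, T) = 2*(T*1) = 2*T)
G(b, j) = 2*b
d(q, I) = 2 + I + 3*q (d(q, I) = 2 + ((q + I) + 2*q) = 2 + ((I + q) + 2*q) = 2 + (I + 3*q) = 2 + I + 3*q)
F(h) = (-1 + h)*(9 + h) (F(h) = (h + 9)*(h + (2 + 6 + 3*(-3))) = (9 + h)*(h + (2 + 6 - 9)) = (9 + h)*(h - 1) = (9 + h)*(-1 + h) = (-1 + h)*(9 + h))
M = 9801 (M = ((-9 + (-3)² + 8*(-3)) - 75)² = ((-9 + 9 - 24) - 75)² = (-24 - 75)² = (-99)² = 9801)
M + 5183 = 9801 + 5183 = 14984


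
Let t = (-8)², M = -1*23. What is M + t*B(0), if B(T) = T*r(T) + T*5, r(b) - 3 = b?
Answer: -23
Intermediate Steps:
M = -23
r(b) = 3 + b
B(T) = 5*T + T*(3 + T) (B(T) = T*(3 + T) + T*5 = T*(3 + T) + 5*T = 5*T + T*(3 + T))
t = 64
M + t*B(0) = -23 + 64*(0*(8 + 0)) = -23 + 64*(0*8) = -23 + 64*0 = -23 + 0 = -23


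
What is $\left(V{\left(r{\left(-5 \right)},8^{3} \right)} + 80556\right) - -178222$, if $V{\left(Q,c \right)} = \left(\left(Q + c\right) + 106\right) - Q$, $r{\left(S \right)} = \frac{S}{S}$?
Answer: $259396$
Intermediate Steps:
$r{\left(S \right)} = 1$
$V{\left(Q,c \right)} = 106 + c$ ($V{\left(Q,c \right)} = \left(106 + Q + c\right) - Q = 106 + c$)
$\left(V{\left(r{\left(-5 \right)},8^{3} \right)} + 80556\right) - -178222 = \left(\left(106 + 8^{3}\right) + 80556\right) - -178222 = \left(\left(106 + 512\right) + 80556\right) + 178222 = \left(618 + 80556\right) + 178222 = 81174 + 178222 = 259396$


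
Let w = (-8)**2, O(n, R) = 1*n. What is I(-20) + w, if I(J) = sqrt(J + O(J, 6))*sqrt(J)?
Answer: 64 - 20*sqrt(2) ≈ 35.716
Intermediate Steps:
O(n, R) = n
w = 64
I(J) = J*sqrt(2) (I(J) = sqrt(J + J)*sqrt(J) = sqrt(2*J)*sqrt(J) = (sqrt(2)*sqrt(J))*sqrt(J) = J*sqrt(2))
I(-20) + w = -20*sqrt(2) + 64 = 64 - 20*sqrt(2)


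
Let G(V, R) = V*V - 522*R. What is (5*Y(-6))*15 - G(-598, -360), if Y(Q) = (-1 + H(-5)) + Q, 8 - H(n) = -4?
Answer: -545149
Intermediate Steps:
H(n) = 12 (H(n) = 8 - 1*(-4) = 8 + 4 = 12)
G(V, R) = V² - 522*R
Y(Q) = 11 + Q (Y(Q) = (-1 + 12) + Q = 11 + Q)
(5*Y(-6))*15 - G(-598, -360) = (5*(11 - 6))*15 - ((-598)² - 522*(-360)) = (5*5)*15 - (357604 + 187920) = 25*15 - 1*545524 = 375 - 545524 = -545149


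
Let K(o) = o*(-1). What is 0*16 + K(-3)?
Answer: 3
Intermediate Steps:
K(o) = -o
0*16 + K(-3) = 0*16 - 1*(-3) = 0 + 3 = 3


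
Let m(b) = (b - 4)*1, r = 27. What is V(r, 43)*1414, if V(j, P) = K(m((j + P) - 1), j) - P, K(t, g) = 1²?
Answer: -59388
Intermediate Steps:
m(b) = -4 + b (m(b) = (-4 + b)*1 = -4 + b)
K(t, g) = 1
V(j, P) = 1 - P
V(r, 43)*1414 = (1 - 1*43)*1414 = (1 - 43)*1414 = -42*1414 = -59388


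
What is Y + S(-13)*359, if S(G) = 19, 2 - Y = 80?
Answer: 6743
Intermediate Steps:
Y = -78 (Y = 2 - 1*80 = 2 - 80 = -78)
Y + S(-13)*359 = -78 + 19*359 = -78 + 6821 = 6743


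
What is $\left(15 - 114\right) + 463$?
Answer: $364$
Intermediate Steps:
$\left(15 - 114\right) + 463 = -99 + 463 = 364$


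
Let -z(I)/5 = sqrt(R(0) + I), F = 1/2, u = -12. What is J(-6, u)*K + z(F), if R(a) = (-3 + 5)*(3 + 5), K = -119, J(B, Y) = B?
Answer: 714 - 5*sqrt(66)/2 ≈ 693.69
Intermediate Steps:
R(a) = 16 (R(a) = 2*8 = 16)
F = 1/2 ≈ 0.50000
z(I) = -5*sqrt(16 + I)
J(-6, u)*K + z(F) = -6*(-119) - 5*sqrt(16 + 1/2) = 714 - 5*sqrt(66)/2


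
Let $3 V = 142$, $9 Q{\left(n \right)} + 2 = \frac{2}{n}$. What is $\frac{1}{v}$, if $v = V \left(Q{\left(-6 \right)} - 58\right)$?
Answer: $- \frac{81}{223366} \approx -0.00036263$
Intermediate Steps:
$Q{\left(n \right)} = - \frac{2}{9} + \frac{2}{9 n}$ ($Q{\left(n \right)} = - \frac{2}{9} + \frac{2 \frac{1}{n}}{9} = - \frac{2}{9} + \frac{2}{9 n}$)
$V = \frac{142}{3}$ ($V = \frac{1}{3} \cdot 142 = \frac{142}{3} \approx 47.333$)
$v = - \frac{223366}{81}$ ($v = \frac{142 \left(\frac{2 \left(1 - -6\right)}{9 \left(-6\right)} - 58\right)}{3} = \frac{142 \left(\frac{2}{9} \left(- \frac{1}{6}\right) \left(1 + 6\right) - 58\right)}{3} = \frac{142 \left(\frac{2}{9} \left(- \frac{1}{6}\right) 7 - 58\right)}{3} = \frac{142 \left(- \frac{7}{27} - 58\right)}{3} = \frac{142}{3} \left(- \frac{1573}{27}\right) = - \frac{223366}{81} \approx -2757.6$)
$\frac{1}{v} = \frac{1}{- \frac{223366}{81}} = - \frac{81}{223366}$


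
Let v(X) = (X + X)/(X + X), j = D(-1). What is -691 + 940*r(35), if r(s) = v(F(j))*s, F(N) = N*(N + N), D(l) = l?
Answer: 32209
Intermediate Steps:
j = -1
F(N) = 2*N² (F(N) = N*(2*N) = 2*N²)
v(X) = 1 (v(X) = (2*X)/((2*X)) = (2*X)*(1/(2*X)) = 1)
r(s) = s (r(s) = 1*s = s)
-691 + 940*r(35) = -691 + 940*35 = -691 + 32900 = 32209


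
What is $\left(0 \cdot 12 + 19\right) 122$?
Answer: $2318$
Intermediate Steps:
$\left(0 \cdot 12 + 19\right) 122 = \left(0 + 19\right) 122 = 19 \cdot 122 = 2318$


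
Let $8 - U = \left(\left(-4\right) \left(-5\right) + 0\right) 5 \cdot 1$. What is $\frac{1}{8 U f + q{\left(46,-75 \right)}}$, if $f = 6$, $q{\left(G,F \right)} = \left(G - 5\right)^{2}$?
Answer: $- \frac{1}{2735} \approx -0.00036563$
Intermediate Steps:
$q{\left(G,F \right)} = \left(-5 + G\right)^{2}$
$U = -92$ ($U = 8 - \left(\left(-4\right) \left(-5\right) + 0\right) 5 \cdot 1 = 8 - \left(20 + 0\right) 5 \cdot 1 = 8 - 20 \cdot 5 \cdot 1 = 8 - 100 \cdot 1 = 8 - 100 = -92$)
$\frac{1}{8 U f + q{\left(46,-75 \right)}} = \frac{1}{8 \left(-92\right) 6 + \left(-5 + 46\right)^{2}} = \frac{1}{\left(-736\right) 6 + 41^{2}} = \frac{1}{-4416 + 1681} = \frac{1}{-2735} = - \frac{1}{2735}$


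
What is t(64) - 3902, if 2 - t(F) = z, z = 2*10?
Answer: -3920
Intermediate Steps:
z = 20
t(F) = -18 (t(F) = 2 - 1*20 = 2 - 20 = -18)
t(64) - 3902 = -18 - 3902 = -3920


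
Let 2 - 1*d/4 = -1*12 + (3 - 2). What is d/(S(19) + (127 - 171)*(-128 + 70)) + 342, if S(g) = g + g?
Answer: 442916/1295 ≈ 342.02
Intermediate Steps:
S(g) = 2*g
d = 52 (d = 8 - 4*(-1*12 + (3 - 2)) = 8 - 4*(-12 + 1) = 8 - 4*(-11) = 8 + 44 = 52)
d/(S(19) + (127 - 171)*(-128 + 70)) + 342 = 52/(2*19 + (127 - 171)*(-128 + 70)) + 342 = 52/(38 - 44*(-58)) + 342 = 52/(38 + 2552) + 342 = 52/2590 + 342 = 52*(1/2590) + 342 = 26/1295 + 342 = 442916/1295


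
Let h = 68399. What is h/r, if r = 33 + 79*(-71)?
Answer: -68399/5576 ≈ -12.267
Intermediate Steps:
r = -5576 (r = 33 - 5609 = -5576)
h/r = 68399/(-5576) = 68399*(-1/5576) = -68399/5576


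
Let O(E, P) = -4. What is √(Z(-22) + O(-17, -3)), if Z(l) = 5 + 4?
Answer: √5 ≈ 2.2361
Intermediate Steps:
Z(l) = 9
√(Z(-22) + O(-17, -3)) = √(9 - 4) = √5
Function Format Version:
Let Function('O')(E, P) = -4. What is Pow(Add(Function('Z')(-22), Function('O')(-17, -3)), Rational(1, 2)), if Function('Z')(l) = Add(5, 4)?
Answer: Pow(5, Rational(1, 2)) ≈ 2.2361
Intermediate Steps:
Function('Z')(l) = 9
Pow(Add(Function('Z')(-22), Function('O')(-17, -3)), Rational(1, 2)) = Pow(Add(9, -4), Rational(1, 2)) = Pow(5, Rational(1, 2))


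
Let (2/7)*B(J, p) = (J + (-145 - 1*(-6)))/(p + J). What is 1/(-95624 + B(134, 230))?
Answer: -104/9944901 ≈ -1.0458e-5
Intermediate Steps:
B(J, p) = 7*(-139 + J)/(2*(J + p)) (B(J, p) = 7*((J + (-145 - 1*(-6)))/(p + J))/2 = 7*((J + (-145 + 6))/(J + p))/2 = 7*((J - 139)/(J + p))/2 = 7*((-139 + J)/(J + p))/2 = 7*(-139 + J)/(2*(J + p)))
1/(-95624 + B(134, 230)) = 1/(-95624 + 7*(-139 + 134)/(2*(134 + 230))) = 1/(-95624 + (7/2)*(-5)/364) = 1/(-95624 + (7/2)*(1/364)*(-5)) = 1/(-95624 - 5/104) = 1/(-9944901/104) = -104/9944901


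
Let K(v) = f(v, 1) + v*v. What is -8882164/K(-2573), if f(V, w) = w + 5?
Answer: -8882164/6620335 ≈ -1.3416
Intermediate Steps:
f(V, w) = 5 + w
K(v) = 6 + v² (K(v) = (5 + 1) + v*v = 6 + v²)
-8882164/K(-2573) = -8882164/(6 + (-2573)²) = -8882164/(6 + 6620329) = -8882164/6620335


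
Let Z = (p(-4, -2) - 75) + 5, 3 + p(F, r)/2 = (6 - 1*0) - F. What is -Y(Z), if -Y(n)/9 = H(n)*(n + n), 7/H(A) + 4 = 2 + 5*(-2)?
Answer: 588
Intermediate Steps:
p(F, r) = 6 - 2*F (p(F, r) = -6 + 2*((6 - 1*0) - F) = -6 + 2*((6 + 0) - F) = -6 + 2*(6 - F) = -6 + (12 - 2*F) = 6 - 2*F)
H(A) = -7/12 (H(A) = 7/(-4 + (2 + 5*(-2))) = 7/(-4 + (2 - 10)) = 7/(-4 - 8) = 7/(-12) = 7*(-1/12) = -7/12)
Z = -56 (Z = ((6 - 2*(-4)) - 75) + 5 = ((6 + 8) - 75) + 5 = (14 - 75) + 5 = -61 + 5 = -56)
Y(n) = 21*n/2 (Y(n) = -(-21)*(n + n)/4 = -(-21)*2*n/4 = -(-21)*n/2 = 21*n/2)
-Y(Z) = -21*(-56)/2 = -1*(-588) = 588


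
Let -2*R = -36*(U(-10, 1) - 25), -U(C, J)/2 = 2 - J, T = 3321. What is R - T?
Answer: -3807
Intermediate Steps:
U(C, J) = -4 + 2*J (U(C, J) = -2*(2 - J) = -4 + 2*J)
R = -486 (R = -(-18)*((-4 + 2*1) - 25) = -(-18)*((-4 + 2) - 25) = -(-18)*(-2 - 25) = -(-18)*(-27) = -½*972 = -486)
R - T = -486 - 1*3321 = -486 - 3321 = -3807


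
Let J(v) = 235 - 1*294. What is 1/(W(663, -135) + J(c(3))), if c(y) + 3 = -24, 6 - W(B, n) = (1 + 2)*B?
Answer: -1/2042 ≈ -0.00048972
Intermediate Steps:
W(B, n) = 6 - 3*B (W(B, n) = 6 - (1 + 2)*B = 6 - 3*B)
c(y) = -27 (c(y) = -3 - 24 = -27)
J(v) = -59 (J(v) = 235 - 294 = -59)
1/(W(663, -135) + J(c(3))) = 1/((6 - 3*663) - 59) = 1/((6 - 1989) - 59) = 1/(-1983 - 59) = 1/(-2042) = -1/2042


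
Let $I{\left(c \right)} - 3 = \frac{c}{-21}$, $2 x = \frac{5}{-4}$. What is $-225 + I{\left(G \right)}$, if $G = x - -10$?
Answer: $- \frac{12457}{56} \approx -222.45$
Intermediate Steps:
$x = - \frac{5}{8}$ ($x = \frac{5 \frac{1}{-4}}{2} = \frac{5 \left(- \frac{1}{4}\right)}{2} = \frac{1}{2} \left(- \frac{5}{4}\right) = - \frac{5}{8} \approx -0.625$)
$G = \frac{75}{8}$ ($G = - \frac{5}{8} - -10 = - \frac{5}{8} + 10 = \frac{75}{8} \approx 9.375$)
$I{\left(c \right)} = 3 - \frac{c}{21}$ ($I{\left(c \right)} = 3 + \frac{c}{-21} = 3 + c \left(- \frac{1}{21}\right) = 3 - \frac{c}{21}$)
$-225 + I{\left(G \right)} = -225 + \left(3 - \frac{25}{56}\right) = -225 + \frac{143}{56} = - \frac{12457}{56}$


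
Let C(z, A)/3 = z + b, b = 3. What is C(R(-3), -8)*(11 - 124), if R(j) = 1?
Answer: -1356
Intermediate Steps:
C(z, A) = 9 + 3*z (C(z, A) = 3*(z + 3) = 3*(3 + z) = 9 + 3*z)
C(R(-3), -8)*(11 - 124) = (9 + 3*1)*(11 - 124) = (9 + 3)*(-113) = 12*(-113) = -1356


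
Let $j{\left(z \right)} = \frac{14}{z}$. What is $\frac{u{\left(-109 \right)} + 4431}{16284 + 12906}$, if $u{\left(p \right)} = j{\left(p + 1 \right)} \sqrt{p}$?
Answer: $\frac{211}{1390} - \frac{i \sqrt{109}}{225180} \approx 0.1518 - 4.6364 \cdot 10^{-5} i$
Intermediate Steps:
$u{\left(p \right)} = \frac{14 \sqrt{p}}{1 + p}$ ($u{\left(p \right)} = \frac{14}{p + 1} \sqrt{p} = \frac{14}{1 + p} \sqrt{p} = \frac{14 \sqrt{p}}{1 + p}$)
$\frac{u{\left(-109 \right)} + 4431}{16284 + 12906} = \frac{\frac{14 \sqrt{-109}}{1 - 109} + 4431}{16284 + 12906} = \frac{\frac{14 i \sqrt{109}}{-108} + 4431}{29190} = \left(14 i \sqrt{109} \left(- \frac{1}{108}\right) + 4431\right) \frac{1}{29190} = \left(- \frac{7 i \sqrt{109}}{54} + 4431\right) \frac{1}{29190} = \left(4431 - \frac{7 i \sqrt{109}}{54}\right) \frac{1}{29190} = \frac{211}{1390} - \frac{i \sqrt{109}}{225180}$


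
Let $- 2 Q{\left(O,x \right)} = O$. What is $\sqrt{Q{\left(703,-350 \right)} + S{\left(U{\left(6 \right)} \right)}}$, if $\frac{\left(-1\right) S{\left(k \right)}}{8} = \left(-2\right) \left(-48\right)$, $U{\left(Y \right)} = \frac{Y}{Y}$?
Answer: $\frac{i \sqrt{4478}}{2} \approx 33.459 i$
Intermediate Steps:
$U{\left(Y \right)} = 1$
$Q{\left(O,x \right)} = - \frac{O}{2}$
$S{\left(k \right)} = -768$ ($S{\left(k \right)} = - 8 \left(\left(-2\right) \left(-48\right)\right) = \left(-8\right) 96 = -768$)
$\sqrt{Q{\left(703,-350 \right)} + S{\left(U{\left(6 \right)} \right)}} = \sqrt{\left(- \frac{1}{2}\right) 703 - 768} = \sqrt{- \frac{703}{2} - 768} = \sqrt{- \frac{2239}{2}} = \frac{i \sqrt{4478}}{2}$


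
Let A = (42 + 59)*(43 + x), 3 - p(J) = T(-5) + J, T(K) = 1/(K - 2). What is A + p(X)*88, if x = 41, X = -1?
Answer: 61940/7 ≈ 8848.6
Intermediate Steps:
T(K) = 1/(-2 + K)
p(J) = 22/7 - J (p(J) = 3 - (1/(-2 - 5) + J) = 3 - (1/(-7) + J) = 3 - (-⅐ + J) = 3 + (⅐ - J) = 22/7 - J)
A = 8484 (A = (42 + 59)*(43 + 41) = 101*84 = 8484)
A + p(X)*88 = 8484 + (22/7 - 1*(-1))*88 = 8484 + (22/7 + 1)*88 = 8484 + (29/7)*88 = 8484 + 2552/7 = 61940/7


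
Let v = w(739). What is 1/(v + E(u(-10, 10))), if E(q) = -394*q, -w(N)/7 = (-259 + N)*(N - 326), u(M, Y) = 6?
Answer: -1/1390044 ≈ -7.1940e-7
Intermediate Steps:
w(N) = -7*(-326 + N)*(-259 + N) (w(N) = -7*(-259 + N)*(N - 326) = -7*(-259 + N)*(-326 + N) = -7*(-326 + N)*(-259 + N))
v = -1387680 (v = -591038 - 7*739**2 + 4095*739 = -591038 - 7*546121 + 3026205 = -591038 - 3822847 + 3026205 = -1387680)
1/(v + E(u(-10, 10))) = 1/(-1387680 - 394*6) = 1/(-1387680 - 2364) = 1/(-1390044) = -1/1390044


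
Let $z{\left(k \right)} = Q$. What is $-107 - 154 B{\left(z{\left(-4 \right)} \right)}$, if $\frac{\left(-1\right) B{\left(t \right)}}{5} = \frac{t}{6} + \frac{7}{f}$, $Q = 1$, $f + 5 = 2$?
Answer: $- \frac{5326}{3} \approx -1775.3$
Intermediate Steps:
$f = -3$ ($f = -5 + 2 = -3$)
$z{\left(k \right)} = 1$
$B{\left(t \right)} = \frac{35}{3} - \frac{5 t}{6}$ ($B{\left(t \right)} = - 5 \left(\frac{t}{6} + \frac{7}{-3}\right) = - 5 \left(t \frac{1}{6} + 7 \left(- \frac{1}{3}\right)\right) = - 5 \left(\frac{t}{6} - \frac{7}{3}\right) = - 5 \left(- \frac{7}{3} + \frac{t}{6}\right) = \frac{35}{3} - \frac{5 t}{6}$)
$-107 - 154 B{\left(z{\left(-4 \right)} \right)} = -107 - 154 \left(\frac{35}{3} - \frac{5}{6}\right) = -107 - \frac{5005}{3} = - \frac{5326}{3}$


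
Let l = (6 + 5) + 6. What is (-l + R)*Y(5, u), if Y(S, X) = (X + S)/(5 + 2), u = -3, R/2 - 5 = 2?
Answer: -6/7 ≈ -0.85714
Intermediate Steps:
R = 14 (R = 10 + 2*2 = 10 + 4 = 14)
l = 17 (l = 11 + 6 = 17)
Y(S, X) = S/7 + X/7 (Y(S, X) = (S + X)/7 = (S + X)*(1/7) = S/7 + X/7)
(-l + R)*Y(5, u) = (-1*17 + 14)*((1/7)*5 + (1/7)*(-3)) = (-17 + 14)*(5/7 - 3/7) = -3*2/7 = -6/7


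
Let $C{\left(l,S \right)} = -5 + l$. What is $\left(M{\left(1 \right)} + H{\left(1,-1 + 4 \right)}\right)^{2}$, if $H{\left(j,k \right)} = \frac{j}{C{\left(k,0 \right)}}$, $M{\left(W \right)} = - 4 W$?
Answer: $\frac{81}{4} \approx 20.25$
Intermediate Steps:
$H{\left(j,k \right)} = \frac{j}{-5 + k}$
$\left(M{\left(1 \right)} + H{\left(1,-1 + 4 \right)}\right)^{2} = \left(\left(-4\right) 1 + 1 \frac{1}{-5 + \left(-1 + 4\right)}\right)^{2} = \left(-4 + 1 \frac{1}{-5 + 3}\right)^{2} = \left(-4 + 1 \frac{1}{-2}\right)^{2} = \left(-4 + 1 \left(- \frac{1}{2}\right)\right)^{2} = \left(-4 - \frac{1}{2}\right)^{2} = \left(- \frac{9}{2}\right)^{2} = \frac{81}{4}$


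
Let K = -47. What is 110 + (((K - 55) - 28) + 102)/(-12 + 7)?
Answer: 578/5 ≈ 115.60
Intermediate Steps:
110 + (((K - 55) - 28) + 102)/(-12 + 7) = 110 + (((-47 - 55) - 28) + 102)/(-12 + 7) = 110 + ((-102 - 28) + 102)/(-5) = 110 + (-130 + 102)*(-⅕) = 110 - 28*(-⅕) = 110 + 28/5 = 578/5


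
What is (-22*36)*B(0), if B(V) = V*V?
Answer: 0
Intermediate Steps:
B(V) = V**2
(-22*36)*B(0) = -22*36*0**2 = -792*0 = 0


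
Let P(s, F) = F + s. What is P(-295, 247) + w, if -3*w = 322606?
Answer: -322750/3 ≈ -1.0758e+5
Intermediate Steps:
w = -322606/3 (w = -1/3*322606 = -322606/3 ≈ -1.0754e+5)
P(-295, 247) + w = (247 - 295) - 322606/3 = -48 - 322606/3 = -322750/3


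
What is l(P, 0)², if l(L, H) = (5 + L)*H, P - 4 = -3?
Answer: 0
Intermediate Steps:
P = 1 (P = 4 - 3 = 1)
l(L, H) = H*(5 + L)
l(P, 0)² = (0*(5 + 1))² = (0*6)² = 0² = 0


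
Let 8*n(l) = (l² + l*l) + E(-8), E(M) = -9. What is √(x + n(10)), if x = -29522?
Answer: I*√471970/4 ≈ 171.75*I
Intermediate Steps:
n(l) = -9/8 + l²/4 (n(l) = ((l² + l*l) - 9)/8 = ((l² + l²) - 9)/8 = (2*l² - 9)/8 = (-9 + 2*l²)/8 = -9/8 + l²/4)
√(x + n(10)) = √(-29522 + (-9/8 + (¼)*10²)) = √(-29522 + (-9/8 + (¼)*100)) = √(-29522 + (-9/8 + 25)) = √(-29522 + 191/8) = √(-235985/8) = I*√471970/4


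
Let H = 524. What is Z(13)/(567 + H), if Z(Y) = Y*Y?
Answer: 169/1091 ≈ 0.15490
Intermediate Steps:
Z(Y) = Y**2
Z(13)/(567 + H) = 13**2/(567 + 524) = 169/1091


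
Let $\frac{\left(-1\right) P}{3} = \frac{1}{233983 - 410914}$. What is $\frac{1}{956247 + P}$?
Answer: $\frac{58977}{56396579320} \approx 1.0458 \cdot 10^{-6}$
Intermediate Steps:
$P = \frac{1}{58977}$ ($P = - \frac{3}{233983 - 410914} = - \frac{3}{-176931} = \left(-3\right) \left(- \frac{1}{176931}\right) = \frac{1}{58977} \approx 1.6956 \cdot 10^{-5}$)
$\frac{1}{956247 + P} = \frac{1}{956247 + \frac{1}{58977}} = \frac{1}{\frac{56396579320}{58977}} = \frac{58977}{56396579320}$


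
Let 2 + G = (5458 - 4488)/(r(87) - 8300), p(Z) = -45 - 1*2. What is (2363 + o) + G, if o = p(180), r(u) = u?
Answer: 19003912/8213 ≈ 2313.9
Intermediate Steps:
p(Z) = -47 (p(Z) = -45 - 2 = -47)
o = -47
G = -17396/8213 (G = -2 + (5458 - 4488)/(87 - 8300) = -2 + 970/(-8213) = -2 + 970*(-1/8213) = -2 - 970/8213 = -17396/8213 ≈ -2.1181)
(2363 + o) + G = (2363 - 47) - 17396/8213 = 2316 - 17396/8213 = 19003912/8213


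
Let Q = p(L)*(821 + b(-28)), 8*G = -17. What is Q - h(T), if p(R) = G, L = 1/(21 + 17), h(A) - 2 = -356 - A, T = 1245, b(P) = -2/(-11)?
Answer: -12849/88 ≈ -146.01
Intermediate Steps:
b(P) = 2/11 (b(P) = -2*(-1/11) = 2/11)
G = -17/8 (G = (⅛)*(-17) = -17/8 ≈ -2.1250)
h(A) = -354 - A (h(A) = 2 + (-356 - A) = -354 - A)
L = 1/38 ≈ 0.026316
p(R) = -17/8
Q = -153561/88 (Q = -17*(821 + 2/11)/8 = -17/8*9033/11 = -153561/88 ≈ -1745.0)
Q - h(T) = -153561/88 - (-354 - 1*1245) = -153561/88 - (-354 - 1245) = -153561/88 - 1*(-1599) = -153561/88 + 1599 = -12849/88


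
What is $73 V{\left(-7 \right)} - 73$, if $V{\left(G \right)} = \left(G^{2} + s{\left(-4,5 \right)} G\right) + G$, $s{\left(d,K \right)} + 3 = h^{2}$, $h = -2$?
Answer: $2482$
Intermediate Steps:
$s{\left(d,K \right)} = 1$ ($s{\left(d,K \right)} = -3 + \left(-2\right)^{2} = -3 + 4 = 1$)
$V{\left(G \right)} = G^{2} + 2 G$ ($V{\left(G \right)} = \left(G^{2} + 1 G\right) + G = \left(G^{2} + G\right) + G = \left(G + G^{2}\right) + G = G^{2} + 2 G$)
$73 V{\left(-7 \right)} - 73 = 73 \left(- 7 \left(2 - 7\right)\right) - 73 = 73 \left(\left(-7\right) \left(-5\right)\right) - 73 = 73 \cdot 35 - 73 = 2555 - 73 = 2482$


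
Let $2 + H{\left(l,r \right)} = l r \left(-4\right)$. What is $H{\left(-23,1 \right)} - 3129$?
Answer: $-3039$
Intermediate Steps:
$H{\left(l,r \right)} = -2 - 4 l r$ ($H{\left(l,r \right)} = -2 + l r \left(-4\right) = -2 - 4 l r$)
$H{\left(-23,1 \right)} - 3129 = \left(-2 - \left(-92\right) 1\right) - 3129 = \left(-2 + 92\right) - 3129 = 90 - 3129 = -3039$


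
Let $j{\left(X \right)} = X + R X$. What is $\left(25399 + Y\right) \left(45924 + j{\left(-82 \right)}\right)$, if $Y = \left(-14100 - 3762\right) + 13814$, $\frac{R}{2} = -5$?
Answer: $996280362$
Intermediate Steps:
$R = -10$ ($R = 2 \left(-5\right) = -10$)
$Y = -4048$ ($Y = -17862 + 13814 = -4048$)
$j{\left(X \right)} = - 9 X$ ($j{\left(X \right)} = X - 10 X = - 9 X$)
$\left(25399 + Y\right) \left(45924 + j{\left(-82 \right)}\right) = \left(25399 - 4048\right) \left(45924 - -738\right) = 21351 \left(45924 + 738\right) = 21351 \cdot 46662 = 996280362$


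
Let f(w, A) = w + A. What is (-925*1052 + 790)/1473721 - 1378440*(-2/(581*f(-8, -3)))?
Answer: -581297997670/1345507273 ≈ -432.03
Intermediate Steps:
f(w, A) = A + w
(-925*1052 + 790)/1473721 - 1378440*(-2/(581*f(-8, -3))) = (-925*1052 + 790)/1473721 - 1378440*(-2/(581*(-3 - 8))) = (-973100 + 790)*(1/1473721) - 1378440/((-11*166)*(-154*1/88)) = -972310*1/1473721 - 1378440/((-1826*(-7/4))) = -972310/1473721 - 1378440/6391/2 = -972310/1473721 - 1378440*2/6391 = -972310/1473721 - 393840/913 = -581297997670/1345507273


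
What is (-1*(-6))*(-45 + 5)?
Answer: -240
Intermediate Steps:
(-1*(-6))*(-45 + 5) = 6*(-40) = -240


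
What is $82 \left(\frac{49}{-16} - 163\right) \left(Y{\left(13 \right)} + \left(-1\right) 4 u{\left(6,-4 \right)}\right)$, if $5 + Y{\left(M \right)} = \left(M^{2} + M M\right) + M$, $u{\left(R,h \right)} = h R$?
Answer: $- \frac{24075077}{4} \approx -6.0188 \cdot 10^{6}$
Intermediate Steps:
$u{\left(R,h \right)} = R h$
$Y{\left(M \right)} = -5 + M + 2 M^{2}$ ($Y{\left(M \right)} = -5 + \left(\left(M^{2} + M M\right) + M\right) = -5 + \left(\left(M^{2} + M^{2}\right) + M\right) = -5 + \left(2 M^{2} + M\right) = -5 + \left(M + 2 M^{2}\right) = -5 + M + 2 M^{2}$)
$82 \left(\frac{49}{-16} - 163\right) \left(Y{\left(13 \right)} + \left(-1\right) 4 u{\left(6,-4 \right)}\right) = 82 \left(\frac{49}{-16} - 163\right) \left(\left(-5 + 13 + 2 \cdot 13^{2}\right) + \left(-1\right) 4 \cdot 6 \left(-4\right)\right) = 82 \left(49 \left(- \frac{1}{16}\right) - 163\right) \left(\left(-5 + 13 + 2 \cdot 169\right) - -96\right) = 82 \left(- \frac{49}{16} - 163\right) \left(\left(-5 + 13 + 338\right) + 96\right) = 82 \left(- \frac{2657 \left(346 + 96\right)}{16}\right) = 82 \left(\left(- \frac{2657}{16}\right) 442\right) = 82 \left(- \frac{587197}{8}\right) = - \frac{24075077}{4}$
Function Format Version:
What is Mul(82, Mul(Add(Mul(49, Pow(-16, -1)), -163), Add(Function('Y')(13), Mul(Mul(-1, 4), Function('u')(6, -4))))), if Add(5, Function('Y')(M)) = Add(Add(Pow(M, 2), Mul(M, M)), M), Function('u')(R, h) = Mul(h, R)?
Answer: Rational(-24075077, 4) ≈ -6.0188e+6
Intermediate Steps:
Function('u')(R, h) = Mul(R, h)
Function('Y')(M) = Add(-5, M, Mul(2, Pow(M, 2))) (Function('Y')(M) = Add(-5, Add(Add(Pow(M, 2), Mul(M, M)), M)) = Add(-5, Add(Add(Pow(M, 2), Pow(M, 2)), M)) = Add(-5, Add(Mul(2, Pow(M, 2)), M)) = Add(-5, Add(M, Mul(2, Pow(M, 2)))) = Add(-5, M, Mul(2, Pow(M, 2))))
Mul(82, Mul(Add(Mul(49, Pow(-16, -1)), -163), Add(Function('Y')(13), Mul(Mul(-1, 4), Function('u')(6, -4))))) = Mul(82, Mul(Add(Mul(49, Pow(-16, -1)), -163), Add(Add(-5, 13, Mul(2, Pow(13, 2))), Mul(Mul(-1, 4), Mul(6, -4))))) = Mul(82, Mul(Add(Mul(49, Rational(-1, 16)), -163), Add(Add(-5, 13, Mul(2, 169)), Mul(-4, -24)))) = Mul(82, Mul(Add(Rational(-49, 16), -163), Add(Add(-5, 13, 338), 96))) = Mul(82, Mul(Rational(-2657, 16), Add(346, 96))) = Mul(82, Mul(Rational(-2657, 16), 442)) = Mul(82, Rational(-587197, 8)) = Rational(-24075077, 4)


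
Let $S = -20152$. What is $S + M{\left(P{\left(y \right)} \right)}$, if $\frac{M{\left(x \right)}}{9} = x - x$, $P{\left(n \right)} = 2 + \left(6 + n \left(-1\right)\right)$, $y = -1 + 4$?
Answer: $-20152$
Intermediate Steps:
$y = 3$
$P{\left(n \right)} = 8 - n$ ($P{\left(n \right)} = 2 - \left(-6 + n\right) = 8 - n$)
$M{\left(x \right)} = 0$ ($M{\left(x \right)} = 9 \left(x - x\right) = 9 \cdot 0 = 0$)
$S + M{\left(P{\left(y \right)} \right)} = -20152 + 0 = -20152$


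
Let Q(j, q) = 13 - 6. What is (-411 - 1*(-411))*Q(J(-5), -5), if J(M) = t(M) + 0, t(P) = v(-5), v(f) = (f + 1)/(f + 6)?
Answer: 0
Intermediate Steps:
v(f) = (1 + f)/(6 + f)
t(P) = -4 (t(P) = (1 - 5)/(6 - 5) = -4/1 = 1*(-4) = -4)
J(M) = -4 (J(M) = -4 + 0 = -4)
Q(j, q) = 7
(-411 - 1*(-411))*Q(J(-5), -5) = (-411 - 1*(-411))*7 = (-411 + 411)*7 = 0*7 = 0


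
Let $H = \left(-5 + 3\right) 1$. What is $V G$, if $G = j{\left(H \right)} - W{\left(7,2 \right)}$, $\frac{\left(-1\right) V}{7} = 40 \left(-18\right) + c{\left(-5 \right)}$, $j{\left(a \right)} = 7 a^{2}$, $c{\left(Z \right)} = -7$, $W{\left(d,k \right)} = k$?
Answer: $132314$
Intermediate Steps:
$H = -2$ ($H = \left(-2\right) 1 = -2$)
$V = 5089$ ($V = - 7 \left(40 \left(-18\right) - 7\right) = - 7 \left(-720 - 7\right) = \left(-7\right) \left(-727\right) = 5089$)
$G = 26$ ($G = 7 \left(-2\right)^{2} - 2 = 7 \cdot 4 - 2 = 28 - 2 = 26$)
$V G = 5089 \cdot 26 = 132314$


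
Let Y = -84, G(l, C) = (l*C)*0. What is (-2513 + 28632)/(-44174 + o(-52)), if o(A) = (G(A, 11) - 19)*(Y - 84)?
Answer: -26119/40982 ≈ -0.63733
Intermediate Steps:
G(l, C) = 0 (G(l, C) = (C*l)*0 = 0)
o(A) = 3192 (o(A) = (0 - 19)*(-84 - 84) = -19*(-168) = 3192)
(-2513 + 28632)/(-44174 + o(-52)) = (-2513 + 28632)/(-44174 + 3192) = 26119/(-40982) = 26119*(-1/40982) = -26119/40982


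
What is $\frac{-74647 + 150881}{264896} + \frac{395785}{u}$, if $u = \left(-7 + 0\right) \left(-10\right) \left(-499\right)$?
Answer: $- \frac{5108950487}{462640864} \approx -11.043$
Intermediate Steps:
$u = -34930$ ($u = \left(-7\right) \left(-10\right) \left(-499\right) = 70 \left(-499\right) = -34930$)
$\frac{-74647 + 150881}{264896} + \frac{395785}{u} = \frac{-74647 + 150881}{264896} + \frac{395785}{-34930} = 76234 \cdot \frac{1}{264896} + 395785 \left(- \frac{1}{34930}\right) = \frac{38117}{132448} - \frac{79157}{6986} = - \frac{5108950487}{462640864}$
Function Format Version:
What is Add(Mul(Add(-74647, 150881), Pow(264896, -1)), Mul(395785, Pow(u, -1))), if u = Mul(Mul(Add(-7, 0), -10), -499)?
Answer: Rational(-5108950487, 462640864) ≈ -11.043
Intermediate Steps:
u = -34930 (u = Mul(Mul(-7, -10), -499) = Mul(70, -499) = -34930)
Add(Mul(Add(-74647, 150881), Pow(264896, -1)), Mul(395785, Pow(u, -1))) = Add(Mul(Add(-74647, 150881), Pow(264896, -1)), Mul(395785, Pow(-34930, -1))) = Add(Mul(76234, Rational(1, 264896)), Mul(395785, Rational(-1, 34930))) = Add(Rational(38117, 132448), Rational(-79157, 6986)) = Rational(-5108950487, 462640864)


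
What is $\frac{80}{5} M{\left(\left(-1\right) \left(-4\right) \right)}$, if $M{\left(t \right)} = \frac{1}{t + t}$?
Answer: $2$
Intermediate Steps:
$M{\left(t \right)} = \frac{1}{2 t}$
$\frac{80}{5} M{\left(\left(-1\right) \left(-4\right) \right)} = \frac{80}{5} \frac{1}{2 \left(\left(-1\right) \left(-4\right)\right)} = 80 \cdot \frac{1}{5} \frac{1}{2 \cdot 4} = 16 \cdot \frac{1}{2} \cdot \frac{1}{4} = 16 \cdot \frac{1}{8} = 2$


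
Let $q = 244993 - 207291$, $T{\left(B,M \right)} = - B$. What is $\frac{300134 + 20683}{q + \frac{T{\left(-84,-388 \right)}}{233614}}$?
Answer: $\frac{5353381617}{629122508} \approx 8.5093$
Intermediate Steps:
$q = 37702$ ($q = 244993 - 207291 = 37702$)
$\frac{300134 + 20683}{q + \frac{T{\left(-84,-388 \right)}}{233614}} = \frac{300134 + 20683}{37702 + \frac{\left(-1\right) \left(-84\right)}{233614}} = \frac{320817}{37702 + 84 \cdot \frac{1}{233614}} = \frac{320817}{37702 + \frac{42}{116807}} = \frac{320817}{\frac{4403857556}{116807}} = 320817 \cdot \frac{116807}{4403857556} = \frac{5353381617}{629122508}$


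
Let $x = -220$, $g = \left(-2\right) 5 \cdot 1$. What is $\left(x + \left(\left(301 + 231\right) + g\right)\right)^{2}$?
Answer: $91204$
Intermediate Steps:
$g = -10$ ($g = \left(-10\right) 1 = -10$)
$\left(x + \left(\left(301 + 231\right) + g\right)\right)^{2} = \left(-220 + \left(\left(301 + 231\right) - 10\right)\right)^{2} = \left(-220 + \left(532 - 10\right)\right)^{2} = \left(-220 + 522\right)^{2} = 302^{2} = 91204$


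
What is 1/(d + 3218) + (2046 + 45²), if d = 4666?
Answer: 32095765/7884 ≈ 4071.0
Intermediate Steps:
1/(d + 3218) + (2046 + 45²) = 1/(4666 + 3218) + (2046 + 45²) = 1/7884 + (2046 + 2025) = 1/7884 + 4071 = 32095765/7884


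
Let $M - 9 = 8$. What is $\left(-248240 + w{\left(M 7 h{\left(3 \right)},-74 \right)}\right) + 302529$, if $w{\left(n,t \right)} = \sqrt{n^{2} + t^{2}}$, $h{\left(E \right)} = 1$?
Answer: $54289 + \sqrt{19637} \approx 54429.0$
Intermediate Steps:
$M = 17$ ($M = 9 + 8 = 17$)
$\left(-248240 + w{\left(M 7 h{\left(3 \right)},-74 \right)}\right) + 302529 = \left(-248240 + \sqrt{\left(17 \cdot 7 \cdot 1\right)^{2} + \left(-74\right)^{2}}\right) + 302529 = \left(-248240 + \sqrt{\left(119 \cdot 1\right)^{2} + 5476}\right) + 302529 = \left(-248240 + \sqrt{119^{2} + 5476}\right) + 302529 = \left(-248240 + \sqrt{14161 + 5476}\right) + 302529 = \left(-248240 + \sqrt{19637}\right) + 302529 = 54289 + \sqrt{19637}$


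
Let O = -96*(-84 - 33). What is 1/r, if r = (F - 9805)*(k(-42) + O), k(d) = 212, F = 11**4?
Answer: 1/55343184 ≈ 1.8069e-8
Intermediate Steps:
F = 14641
O = 11232 (O = -96*(-117) = 11232)
r = 55343184 (r = (14641 - 9805)*(212 + 11232) = 4836*11444 = 55343184)
1/r = 1/55343184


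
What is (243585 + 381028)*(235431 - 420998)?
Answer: -115907560571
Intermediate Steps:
(243585 + 381028)*(235431 - 420998) = 624613*(-185567) = -115907560571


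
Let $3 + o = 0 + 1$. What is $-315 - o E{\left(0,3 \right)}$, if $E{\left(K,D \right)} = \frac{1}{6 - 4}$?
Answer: $-314$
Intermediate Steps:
$o = -2$ ($o = -3 + \left(0 + 1\right) = -3 + 1 = -2$)
$E{\left(K,D \right)} = \frac{1}{2}$
$-315 - o E{\left(0,3 \right)} = -315 - \left(-2\right) \frac{1}{2} = -315 - -1 = -315 + 1 = -314$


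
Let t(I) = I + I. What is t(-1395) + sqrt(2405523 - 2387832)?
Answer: -2790 + sqrt(17691) ≈ -2657.0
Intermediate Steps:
t(I) = 2*I
t(-1395) + sqrt(2405523 - 2387832) = 2*(-1395) + sqrt(2405523 - 2387832) = -2790 + sqrt(17691)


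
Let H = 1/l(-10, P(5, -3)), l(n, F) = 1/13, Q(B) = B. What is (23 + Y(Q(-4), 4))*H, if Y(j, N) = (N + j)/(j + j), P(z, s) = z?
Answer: 299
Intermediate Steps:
Y(j, N) = (N + j)/(2*j) (Y(j, N) = (N + j)/((2*j)) = (N + j)*(1/(2*j)) = (N + j)/(2*j))
l(n, F) = 1/13
H = 13 (H = 1/(1/13) = 13)
(23 + Y(Q(-4), 4))*H = (23 + (½)*(4 - 4)/(-4))*13 = (23 + (½)*(-¼)*0)*13 = (23 + 0)*13 = 23*13 = 299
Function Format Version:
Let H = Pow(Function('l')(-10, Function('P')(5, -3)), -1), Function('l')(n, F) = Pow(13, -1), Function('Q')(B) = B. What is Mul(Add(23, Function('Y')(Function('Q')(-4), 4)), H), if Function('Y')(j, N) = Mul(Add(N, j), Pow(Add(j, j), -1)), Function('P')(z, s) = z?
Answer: 299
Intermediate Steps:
Function('Y')(j, N) = Mul(Rational(1, 2), Pow(j, -1), Add(N, j)) (Function('Y')(j, N) = Mul(Add(N, j), Pow(Mul(2, j), -1)) = Mul(Add(N, j), Mul(Rational(1, 2), Pow(j, -1))) = Mul(Rational(1, 2), Pow(j, -1), Add(N, j)))
Function('l')(n, F) = Rational(1, 13)
H = 13 (H = Pow(Rational(1, 13), -1) = 13)
Mul(Add(23, Function('Y')(Function('Q')(-4), 4)), H) = Mul(Add(23, Mul(Rational(1, 2), Pow(-4, -1), Add(4, -4))), 13) = Mul(Add(23, Mul(Rational(1, 2), Rational(-1, 4), 0)), 13) = Mul(Add(23, 0), 13) = Mul(23, 13) = 299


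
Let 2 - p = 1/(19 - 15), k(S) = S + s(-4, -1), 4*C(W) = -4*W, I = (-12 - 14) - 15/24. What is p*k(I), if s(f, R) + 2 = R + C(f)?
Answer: -1435/32 ≈ -44.844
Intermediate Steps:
I = -213/8 (I = -26 - 15*1/24 = -26 - 5/8 = -213/8 ≈ -26.625)
C(W) = -W (C(W) = (-4*W)/4 = -W)
s(f, R) = -2 + R - f (s(f, R) = -2 + (R - f) = -2 + R - f)
k(S) = 1 + S (k(S) = S + (-2 - 1 - 1*(-4)) = S + (-2 - 1 + 4) = S + 1 = 1 + S)
p = 7/4 (p = 2 - 1/(19 - 15) = 2 - 1/4 = 2 - 1*¼ = 2 - ¼ = 7/4 ≈ 1.7500)
p*k(I) = 7*(1 - 213/8)/4 = (7/4)*(-205/8) = -1435/32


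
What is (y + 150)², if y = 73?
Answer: 49729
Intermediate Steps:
(y + 150)² = (73 + 150)² = 223² = 49729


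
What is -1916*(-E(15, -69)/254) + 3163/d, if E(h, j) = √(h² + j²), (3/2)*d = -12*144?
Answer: -3163/1152 + 2874*√554/127 ≈ 529.90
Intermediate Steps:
d = -1152 (d = 2*(-12*144)/3 = (⅔)*(-1728) = -1152)
-1916*(-E(15, -69)/254) + 3163/d = -1916*(-√(15² + (-69)²)/254) + 3163/(-1152) = -1916*(-√(225 + 4761)/254) + 3163*(-1/1152) = -1916*(-3*√554/254) - 3163/1152 = -(-2874)*√554/127 - 3163/1152 = 2874*√554/127 - 3163/1152 = -3163/1152 + 2874*√554/127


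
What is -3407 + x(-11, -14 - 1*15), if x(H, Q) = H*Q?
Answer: -3088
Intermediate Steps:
-3407 + x(-11, -14 - 1*15) = -3407 - 11*(-14 - 1*15) = -3407 - 11*(-14 - 15) = -3407 - 11*(-29) = -3407 + 319 = -3088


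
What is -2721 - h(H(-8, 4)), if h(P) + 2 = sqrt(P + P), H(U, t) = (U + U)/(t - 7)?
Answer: -2719 - 4*sqrt(6)/3 ≈ -2722.3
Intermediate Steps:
H(U, t) = 2*U/(-7 + t) (H(U, t) = (2*U)/(-7 + t) = 2*U/(-7 + t))
h(P) = -2 + sqrt(2)*sqrt(P) (h(P) = -2 + sqrt(P + P) = -2 + sqrt(2*P) = -2 + sqrt(2)*sqrt(P))
-2721 - h(H(-8, 4)) = -2721 - (-2 + sqrt(2)*sqrt(2*(-8)/(-7 + 4))) = -2721 - (-2 + sqrt(2)*sqrt(2*(-8)/(-3))) = -2721 - (-2 + sqrt(2)*sqrt(2*(-8)*(-1/3))) = -2721 - (-2 + sqrt(2)*sqrt(16/3)) = -2721 - (-2 + sqrt(2)*(4*sqrt(3)/3)) = -2721 - (-2 + 4*sqrt(6)/3) = -2721 + (2 - 4*sqrt(6)/3) = -2719 - 4*sqrt(6)/3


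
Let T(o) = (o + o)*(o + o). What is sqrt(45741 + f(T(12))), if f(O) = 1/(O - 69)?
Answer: 4*sqrt(4348254)/39 ≈ 213.87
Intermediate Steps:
T(o) = 4*o**2 (T(o) = (2*o)*(2*o) = 4*o**2)
f(O) = 1/(-69 + O)
sqrt(45741 + f(T(12))) = sqrt(45741 + 1/(-69 + 4*12**2)) = sqrt(45741 + 1/(-69 + 4*144)) = sqrt(45741 + 1/(-69 + 576)) = sqrt(45741 + 1/507) = sqrt(23190688/507) = 4*sqrt(4348254)/39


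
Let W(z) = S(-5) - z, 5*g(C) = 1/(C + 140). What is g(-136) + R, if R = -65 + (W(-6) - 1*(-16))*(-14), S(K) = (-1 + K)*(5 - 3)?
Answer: -4099/20 ≈ -204.95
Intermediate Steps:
S(K) = -2 + 2*K (S(K) = (-1 + K)*2 = -2 + 2*K)
g(C) = 1/(5*(140 + C)) (g(C) = 1/(5*(C + 140)) = 1/(5*(140 + C)))
W(z) = -12 - z (W(z) = (-2 + 2*(-5)) - z = (-2 - 10) - z = -12 - z)
R = -205 (R = -65 + ((-12 - 1*(-6)) - 1*(-16))*(-14) = -65 + ((-12 + 6) + 16)*(-14) = -65 + (-6 + 16)*(-14) = -65 + 10*(-14) = -65 - 140 = -205)
g(-136) + R = 1/(5*(140 - 136)) - 205 = (1/5)/4 - 205 = (1/5)*(1/4) - 205 = 1/20 - 205 = -4099/20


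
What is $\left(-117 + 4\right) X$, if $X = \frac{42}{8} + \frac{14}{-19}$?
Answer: $- \frac{38759}{76} \approx -509.99$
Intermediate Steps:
$X = \frac{343}{76}$ ($X = 42 \cdot \frac{1}{8} + 14 \left(- \frac{1}{19}\right) = \frac{21}{4} - \frac{14}{19} = \frac{343}{76} \approx 4.5132$)
$\left(-117 + 4\right) X = \left(-117 + 4\right) \frac{343}{76} = \left(-113\right) \frac{343}{76} = - \frac{38759}{76}$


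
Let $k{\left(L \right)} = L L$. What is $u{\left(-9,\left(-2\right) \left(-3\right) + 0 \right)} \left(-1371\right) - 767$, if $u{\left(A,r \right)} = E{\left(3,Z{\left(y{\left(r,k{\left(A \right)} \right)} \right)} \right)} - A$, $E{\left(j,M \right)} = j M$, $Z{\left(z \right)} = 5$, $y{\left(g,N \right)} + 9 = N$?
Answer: $-33671$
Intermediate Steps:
$k{\left(L \right)} = L^{2}$
$y{\left(g,N \right)} = -9 + N$
$E{\left(j,M \right)} = M j$
$u{\left(A,r \right)} = 15 - A$ ($u{\left(A,r \right)} = 5 \cdot 3 - A = 15 - A$)
$u{\left(-9,\left(-2\right) \left(-3\right) + 0 \right)} \left(-1371\right) - 767 = \left(15 - -9\right) \left(-1371\right) - 767 = \left(15 + 9\right) \left(-1371\right) - 767 = 24 \left(-1371\right) - 767 = -32904 - 767 = -33671$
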